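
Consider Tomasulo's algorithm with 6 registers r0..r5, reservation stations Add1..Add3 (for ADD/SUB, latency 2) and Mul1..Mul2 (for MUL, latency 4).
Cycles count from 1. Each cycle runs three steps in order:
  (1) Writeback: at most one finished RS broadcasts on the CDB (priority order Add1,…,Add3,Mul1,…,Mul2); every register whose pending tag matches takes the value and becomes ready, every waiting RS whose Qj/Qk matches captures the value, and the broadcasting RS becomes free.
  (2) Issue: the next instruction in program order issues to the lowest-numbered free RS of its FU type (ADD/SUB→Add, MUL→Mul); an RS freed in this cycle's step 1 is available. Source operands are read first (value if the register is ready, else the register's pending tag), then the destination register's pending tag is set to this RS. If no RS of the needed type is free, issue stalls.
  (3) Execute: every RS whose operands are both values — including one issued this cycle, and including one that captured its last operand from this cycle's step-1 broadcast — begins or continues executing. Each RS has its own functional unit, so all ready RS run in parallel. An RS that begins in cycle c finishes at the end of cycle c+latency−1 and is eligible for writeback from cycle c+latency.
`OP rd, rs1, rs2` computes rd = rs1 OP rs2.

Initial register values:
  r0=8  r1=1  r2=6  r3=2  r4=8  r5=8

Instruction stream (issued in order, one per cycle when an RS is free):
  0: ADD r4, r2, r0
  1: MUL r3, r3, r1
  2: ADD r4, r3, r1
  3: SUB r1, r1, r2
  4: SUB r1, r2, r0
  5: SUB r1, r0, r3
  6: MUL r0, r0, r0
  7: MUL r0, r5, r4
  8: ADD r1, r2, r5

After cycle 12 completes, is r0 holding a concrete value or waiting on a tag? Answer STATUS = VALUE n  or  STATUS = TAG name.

STATUS = TAG Mul1

  c1: issue ADD r4<-Add1  regs: r0:8,r1:1,r2:6,r3:2,r4:Add1,r5:8
  c2: issue MUL r3<-Mul1  regs: r0:8,r1:1,r2:6,r3:Mul1,r4:Add1,r5:8
  c3: CDB Add1=14; issue ADD r4<-Add1  regs: r0:8,r1:1,r2:6,r3:Mul1,r4:Add1,r5:8
  c4: issue SUB r1<-Add2  regs: r0:8,r1:Add2,r2:6,r3:Mul1,r4:Add1,r5:8
  c5: issue SUB r1<-Add3  regs: r0:8,r1:Add3,r2:6,r3:Mul1,r4:Add1,r5:8
  c6: CDB Add2=-5; issue SUB r1<-Add2  regs: r0:8,r1:Add2,r2:6,r3:Mul1,r4:Add1,r5:8
  c7: CDB Add3=-2; issue MUL r0<-Mul2  regs: r0:Mul2,r1:Add2,r2:6,r3:Mul1,r4:Add1,r5:8
  c8: CDB Mul1=2; issue MUL r0<-Mul1  regs: r0:Mul1,r1:Add2,r2:6,r3:2,r4:Add1,r5:8
  c9: issue ADD r1<-Add3  regs: r0:Mul1,r1:Add3,r2:6,r3:2,r4:Add1,r5:8
  c10: CDB Add1=3  regs: r0:Mul1,r1:Add3,r2:6,r3:2,r4:3,r5:8
  c11: CDB Add2=6  regs: r0:Mul1,r1:Add3,r2:6,r3:2,r4:3,r5:8
  c12: CDB Add3=14  regs: r0:Mul1,r1:14,r2:6,r3:2,r4:3,r5:8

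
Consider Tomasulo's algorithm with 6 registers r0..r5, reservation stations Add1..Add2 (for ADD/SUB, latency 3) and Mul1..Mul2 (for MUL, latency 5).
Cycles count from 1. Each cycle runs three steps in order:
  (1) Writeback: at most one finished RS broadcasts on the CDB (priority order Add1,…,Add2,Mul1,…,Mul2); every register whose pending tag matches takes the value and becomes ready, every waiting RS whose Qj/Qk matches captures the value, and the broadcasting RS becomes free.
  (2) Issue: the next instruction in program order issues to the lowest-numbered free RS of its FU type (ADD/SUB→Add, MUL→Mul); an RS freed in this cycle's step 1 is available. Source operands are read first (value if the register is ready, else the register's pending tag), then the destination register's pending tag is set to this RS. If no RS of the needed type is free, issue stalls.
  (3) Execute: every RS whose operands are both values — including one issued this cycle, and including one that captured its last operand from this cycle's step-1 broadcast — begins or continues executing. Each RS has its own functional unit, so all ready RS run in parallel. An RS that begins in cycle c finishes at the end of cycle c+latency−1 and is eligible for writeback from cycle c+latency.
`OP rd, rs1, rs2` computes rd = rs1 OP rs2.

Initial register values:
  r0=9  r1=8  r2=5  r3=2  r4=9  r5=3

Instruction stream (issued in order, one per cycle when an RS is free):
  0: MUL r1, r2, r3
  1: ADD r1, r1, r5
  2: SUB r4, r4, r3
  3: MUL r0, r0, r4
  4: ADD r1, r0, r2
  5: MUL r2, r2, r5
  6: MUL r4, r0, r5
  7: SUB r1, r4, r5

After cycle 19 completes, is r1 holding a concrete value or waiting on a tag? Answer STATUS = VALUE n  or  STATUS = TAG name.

cycle 1: issue MUL r1<-Mul1 // r0:9,r1:Mul1,r2:5,r3:2,r4:9,r5:3
cycle 2: issue ADD r1<-Add1 // r0:9,r1:Add1,r2:5,r3:2,r4:9,r5:3
cycle 3: issue SUB r4<-Add2 // r0:9,r1:Add1,r2:5,r3:2,r4:Add2,r5:3
cycle 4: issue MUL r0<-Mul2 // r0:Mul2,r1:Add1,r2:5,r3:2,r4:Add2,r5:3
cycle 5: stall // r0:Mul2,r1:Add1,r2:5,r3:2,r4:Add2,r5:3
cycle 6: CDB Add2=7; issue ADD r1<-Add2 // r0:Mul2,r1:Add2,r2:5,r3:2,r4:7,r5:3
cycle 7: CDB Mul1=10; issue MUL r2<-Mul1 // r0:Mul2,r1:Add2,r2:Mul1,r3:2,r4:7,r5:3
cycle 8: stall // r0:Mul2,r1:Add2,r2:Mul1,r3:2,r4:7,r5:3
cycle 9: stall // r0:Mul2,r1:Add2,r2:Mul1,r3:2,r4:7,r5:3
cycle 10: CDB Add1=13; stall // r0:Mul2,r1:Add2,r2:Mul1,r3:2,r4:7,r5:3
cycle 11: CDB Mul2=63; issue MUL r4<-Mul2 // r0:63,r1:Add2,r2:Mul1,r3:2,r4:Mul2,r5:3
cycle 12: CDB Mul1=15; issue SUB r1<-Add1 // r0:63,r1:Add1,r2:15,r3:2,r4:Mul2,r5:3
cycle 13: - // r0:63,r1:Add1,r2:15,r3:2,r4:Mul2,r5:3
cycle 14: CDB Add2=68 // r0:63,r1:Add1,r2:15,r3:2,r4:Mul2,r5:3
cycle 15: - // r0:63,r1:Add1,r2:15,r3:2,r4:Mul2,r5:3
cycle 16: CDB Mul2=189 // r0:63,r1:Add1,r2:15,r3:2,r4:189,r5:3
cycle 17: - // r0:63,r1:Add1,r2:15,r3:2,r4:189,r5:3
cycle 18: - // r0:63,r1:Add1,r2:15,r3:2,r4:189,r5:3
cycle 19: CDB Add1=186 // r0:63,r1:186,r2:15,r3:2,r4:189,r5:3

STATUS = VALUE 186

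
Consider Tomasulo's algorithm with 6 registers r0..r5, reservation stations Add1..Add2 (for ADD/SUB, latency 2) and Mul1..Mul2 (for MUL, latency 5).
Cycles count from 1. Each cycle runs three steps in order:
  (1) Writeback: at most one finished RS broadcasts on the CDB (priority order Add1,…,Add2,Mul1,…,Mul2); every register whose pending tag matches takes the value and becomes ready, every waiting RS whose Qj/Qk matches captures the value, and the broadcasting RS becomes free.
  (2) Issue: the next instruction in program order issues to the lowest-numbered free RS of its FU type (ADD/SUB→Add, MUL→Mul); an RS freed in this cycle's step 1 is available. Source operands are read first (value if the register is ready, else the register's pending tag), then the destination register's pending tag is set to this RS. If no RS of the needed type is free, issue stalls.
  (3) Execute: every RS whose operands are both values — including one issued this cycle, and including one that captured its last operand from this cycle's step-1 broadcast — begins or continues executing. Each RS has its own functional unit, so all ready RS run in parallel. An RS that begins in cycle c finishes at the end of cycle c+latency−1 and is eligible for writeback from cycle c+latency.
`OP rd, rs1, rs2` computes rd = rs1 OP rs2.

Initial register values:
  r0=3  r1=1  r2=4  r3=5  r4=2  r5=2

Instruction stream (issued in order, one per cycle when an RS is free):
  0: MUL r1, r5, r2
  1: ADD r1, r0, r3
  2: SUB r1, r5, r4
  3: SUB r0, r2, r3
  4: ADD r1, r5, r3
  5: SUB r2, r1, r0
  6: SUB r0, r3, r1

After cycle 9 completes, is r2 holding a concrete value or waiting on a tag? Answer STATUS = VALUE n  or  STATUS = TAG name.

  c1: issue MUL r1<-Mul1  regs: r0:3,r1:Mul1,r2:4,r3:5,r4:2,r5:2
  c2: issue ADD r1<-Add1  regs: r0:3,r1:Add1,r2:4,r3:5,r4:2,r5:2
  c3: issue SUB r1<-Add2  regs: r0:3,r1:Add2,r2:4,r3:5,r4:2,r5:2
  c4: CDB Add1=8; issue SUB r0<-Add1  regs: r0:Add1,r1:Add2,r2:4,r3:5,r4:2,r5:2
  c5: CDB Add2=0; issue ADD r1<-Add2  regs: r0:Add1,r1:Add2,r2:4,r3:5,r4:2,r5:2
  c6: CDB Add1=-1; issue SUB r2<-Add1  regs: r0:-1,r1:Add2,r2:Add1,r3:5,r4:2,r5:2
  c7: CDB Add2=7; issue SUB r0<-Add2  regs: r0:Add2,r1:7,r2:Add1,r3:5,r4:2,r5:2
  c8: CDB Mul1=8  regs: r0:Add2,r1:7,r2:Add1,r3:5,r4:2,r5:2
  c9: CDB Add1=8  regs: r0:Add2,r1:7,r2:8,r3:5,r4:2,r5:2

STATUS = VALUE 8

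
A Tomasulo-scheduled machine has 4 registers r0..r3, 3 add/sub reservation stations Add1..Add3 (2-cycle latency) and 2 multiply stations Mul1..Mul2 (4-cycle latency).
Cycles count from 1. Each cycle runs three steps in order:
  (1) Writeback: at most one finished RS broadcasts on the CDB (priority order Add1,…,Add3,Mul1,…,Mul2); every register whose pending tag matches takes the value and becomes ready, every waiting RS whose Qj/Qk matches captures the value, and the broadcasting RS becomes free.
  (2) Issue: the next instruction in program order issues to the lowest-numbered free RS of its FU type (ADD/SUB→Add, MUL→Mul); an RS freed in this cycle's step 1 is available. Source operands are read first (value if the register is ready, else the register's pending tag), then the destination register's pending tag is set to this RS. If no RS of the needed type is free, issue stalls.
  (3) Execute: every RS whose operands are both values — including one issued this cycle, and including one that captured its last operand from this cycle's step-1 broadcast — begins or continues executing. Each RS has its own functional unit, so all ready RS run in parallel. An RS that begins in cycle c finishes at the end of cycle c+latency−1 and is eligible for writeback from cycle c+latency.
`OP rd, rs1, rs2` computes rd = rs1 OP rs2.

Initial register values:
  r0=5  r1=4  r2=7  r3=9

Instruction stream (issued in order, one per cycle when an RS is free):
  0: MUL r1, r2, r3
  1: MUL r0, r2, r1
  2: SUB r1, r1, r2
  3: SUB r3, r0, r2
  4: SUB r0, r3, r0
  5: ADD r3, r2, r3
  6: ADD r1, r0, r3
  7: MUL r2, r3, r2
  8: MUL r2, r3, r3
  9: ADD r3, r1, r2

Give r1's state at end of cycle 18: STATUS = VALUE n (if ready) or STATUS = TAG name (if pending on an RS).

STATUS = VALUE 434

cycle 1: issue MUL r1<-Mul1 // r0:5,r1:Mul1,r2:7,r3:9
cycle 2: issue MUL r0<-Mul2 // r0:Mul2,r1:Mul1,r2:7,r3:9
cycle 3: issue SUB r1<-Add1 // r0:Mul2,r1:Add1,r2:7,r3:9
cycle 4: issue SUB r3<-Add2 // r0:Mul2,r1:Add1,r2:7,r3:Add2
cycle 5: CDB Mul1=63; issue SUB r0<-Add3 // r0:Add3,r1:Add1,r2:7,r3:Add2
cycle 6: stall // r0:Add3,r1:Add1,r2:7,r3:Add2
cycle 7: CDB Add1=56; issue ADD r3<-Add1 // r0:Add3,r1:56,r2:7,r3:Add1
cycle 8: stall // r0:Add3,r1:56,r2:7,r3:Add1
cycle 9: CDB Mul2=441; stall // r0:Add3,r1:56,r2:7,r3:Add1
cycle 10: stall // r0:Add3,r1:56,r2:7,r3:Add1
cycle 11: CDB Add2=434; issue ADD r1<-Add2 // r0:Add3,r1:Add2,r2:7,r3:Add1
cycle 12: issue MUL r2<-Mul1 // r0:Add3,r1:Add2,r2:Mul1,r3:Add1
cycle 13: CDB Add1=441; issue MUL r2<-Mul2 // r0:Add3,r1:Add2,r2:Mul2,r3:441
cycle 14: CDB Add3=-7; issue ADD r3<-Add1 // r0:-7,r1:Add2,r2:Mul2,r3:Add1
cycle 15: - // r0:-7,r1:Add2,r2:Mul2,r3:Add1
cycle 16: CDB Add2=434 // r0:-7,r1:434,r2:Mul2,r3:Add1
cycle 17: CDB Mul1=3087 // r0:-7,r1:434,r2:Mul2,r3:Add1
cycle 18: CDB Mul2=194481 // r0:-7,r1:434,r2:194481,r3:Add1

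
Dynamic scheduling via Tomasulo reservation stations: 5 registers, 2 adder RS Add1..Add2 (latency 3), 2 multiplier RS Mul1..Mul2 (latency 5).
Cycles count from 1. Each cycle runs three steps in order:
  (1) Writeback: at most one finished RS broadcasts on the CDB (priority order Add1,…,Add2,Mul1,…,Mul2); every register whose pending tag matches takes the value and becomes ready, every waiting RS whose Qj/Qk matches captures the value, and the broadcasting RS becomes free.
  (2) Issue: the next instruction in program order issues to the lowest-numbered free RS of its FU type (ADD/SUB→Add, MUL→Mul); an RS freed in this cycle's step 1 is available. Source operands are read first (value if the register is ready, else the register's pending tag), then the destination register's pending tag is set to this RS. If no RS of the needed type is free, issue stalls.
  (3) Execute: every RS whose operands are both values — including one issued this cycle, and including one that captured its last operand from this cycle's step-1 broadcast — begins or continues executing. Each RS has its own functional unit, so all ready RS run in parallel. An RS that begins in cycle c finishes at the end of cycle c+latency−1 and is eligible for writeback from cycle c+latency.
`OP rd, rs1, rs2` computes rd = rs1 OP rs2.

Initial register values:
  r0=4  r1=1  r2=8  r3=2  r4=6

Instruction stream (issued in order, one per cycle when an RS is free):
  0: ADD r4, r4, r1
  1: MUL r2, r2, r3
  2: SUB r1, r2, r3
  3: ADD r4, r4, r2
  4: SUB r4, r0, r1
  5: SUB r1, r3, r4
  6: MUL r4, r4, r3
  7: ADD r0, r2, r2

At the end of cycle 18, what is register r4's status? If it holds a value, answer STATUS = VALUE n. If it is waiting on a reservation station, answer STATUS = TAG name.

c1: issue ADD r4<-Add1 | r0:4,r1:1,r2:8,r3:2,r4:Add1
c2: issue MUL r2<-Mul1 | r0:4,r1:1,r2:Mul1,r3:2,r4:Add1
c3: issue SUB r1<-Add2 | r0:4,r1:Add2,r2:Mul1,r3:2,r4:Add1
c4: CDB Add1=7; issue ADD r4<-Add1 | r0:4,r1:Add2,r2:Mul1,r3:2,r4:Add1
c5: stall | r0:4,r1:Add2,r2:Mul1,r3:2,r4:Add1
c6: stall | r0:4,r1:Add2,r2:Mul1,r3:2,r4:Add1
c7: CDB Mul1=16; stall | r0:4,r1:Add2,r2:16,r3:2,r4:Add1
c8: stall | r0:4,r1:Add2,r2:16,r3:2,r4:Add1
c9: stall | r0:4,r1:Add2,r2:16,r3:2,r4:Add1
c10: CDB Add1=23; issue SUB r4<-Add1 | r0:4,r1:Add2,r2:16,r3:2,r4:Add1
c11: CDB Add2=14; issue SUB r1<-Add2 | r0:4,r1:Add2,r2:16,r3:2,r4:Add1
c12: issue MUL r4<-Mul1 | r0:4,r1:Add2,r2:16,r3:2,r4:Mul1
c13: stall | r0:4,r1:Add2,r2:16,r3:2,r4:Mul1
c14: CDB Add1=-10; issue ADD r0<-Add1 | r0:Add1,r1:Add2,r2:16,r3:2,r4:Mul1
c15: - | r0:Add1,r1:Add2,r2:16,r3:2,r4:Mul1
c16: - | r0:Add1,r1:Add2,r2:16,r3:2,r4:Mul1
c17: CDB Add1=32 | r0:32,r1:Add2,r2:16,r3:2,r4:Mul1
c18: CDB Add2=12 | r0:32,r1:12,r2:16,r3:2,r4:Mul1

STATUS = TAG Mul1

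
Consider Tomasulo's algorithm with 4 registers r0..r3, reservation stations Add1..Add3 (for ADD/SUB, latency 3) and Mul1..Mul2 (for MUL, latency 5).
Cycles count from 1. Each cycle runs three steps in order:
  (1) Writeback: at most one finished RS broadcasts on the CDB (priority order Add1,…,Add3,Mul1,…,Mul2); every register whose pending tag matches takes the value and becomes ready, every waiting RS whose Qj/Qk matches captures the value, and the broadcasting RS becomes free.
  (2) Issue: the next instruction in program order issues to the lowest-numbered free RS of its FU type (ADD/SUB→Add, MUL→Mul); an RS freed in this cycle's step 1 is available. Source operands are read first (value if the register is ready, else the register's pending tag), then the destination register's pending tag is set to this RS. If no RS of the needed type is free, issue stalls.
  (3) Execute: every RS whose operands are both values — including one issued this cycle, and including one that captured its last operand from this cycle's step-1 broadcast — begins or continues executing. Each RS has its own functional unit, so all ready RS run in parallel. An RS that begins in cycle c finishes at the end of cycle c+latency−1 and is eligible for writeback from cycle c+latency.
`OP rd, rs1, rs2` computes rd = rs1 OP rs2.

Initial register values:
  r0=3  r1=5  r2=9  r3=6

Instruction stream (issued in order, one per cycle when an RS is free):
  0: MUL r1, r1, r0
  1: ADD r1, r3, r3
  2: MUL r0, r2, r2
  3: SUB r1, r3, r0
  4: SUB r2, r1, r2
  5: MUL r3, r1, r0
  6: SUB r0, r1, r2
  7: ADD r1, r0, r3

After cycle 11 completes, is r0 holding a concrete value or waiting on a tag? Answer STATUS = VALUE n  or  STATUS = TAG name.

  c1: issue MUL r1<-Mul1  regs: r0:3,r1:Mul1,r2:9,r3:6
  c2: issue ADD r1<-Add1  regs: r0:3,r1:Add1,r2:9,r3:6
  c3: issue MUL r0<-Mul2  regs: r0:Mul2,r1:Add1,r2:9,r3:6
  c4: issue SUB r1<-Add2  regs: r0:Mul2,r1:Add2,r2:9,r3:6
  c5: CDB Add1=12; issue SUB r2<-Add1  regs: r0:Mul2,r1:Add2,r2:Add1,r3:6
  c6: CDB Mul1=15; issue MUL r3<-Mul1  regs: r0:Mul2,r1:Add2,r2:Add1,r3:Mul1
  c7: issue SUB r0<-Add3  regs: r0:Add3,r1:Add2,r2:Add1,r3:Mul1
  c8: CDB Mul2=81; stall  regs: r0:Add3,r1:Add2,r2:Add1,r3:Mul1
  c9: stall  regs: r0:Add3,r1:Add2,r2:Add1,r3:Mul1
  c10: stall  regs: r0:Add3,r1:Add2,r2:Add1,r3:Mul1
  c11: CDB Add2=-75; issue ADD r1<-Add2  regs: r0:Add3,r1:Add2,r2:Add1,r3:Mul1

STATUS = TAG Add3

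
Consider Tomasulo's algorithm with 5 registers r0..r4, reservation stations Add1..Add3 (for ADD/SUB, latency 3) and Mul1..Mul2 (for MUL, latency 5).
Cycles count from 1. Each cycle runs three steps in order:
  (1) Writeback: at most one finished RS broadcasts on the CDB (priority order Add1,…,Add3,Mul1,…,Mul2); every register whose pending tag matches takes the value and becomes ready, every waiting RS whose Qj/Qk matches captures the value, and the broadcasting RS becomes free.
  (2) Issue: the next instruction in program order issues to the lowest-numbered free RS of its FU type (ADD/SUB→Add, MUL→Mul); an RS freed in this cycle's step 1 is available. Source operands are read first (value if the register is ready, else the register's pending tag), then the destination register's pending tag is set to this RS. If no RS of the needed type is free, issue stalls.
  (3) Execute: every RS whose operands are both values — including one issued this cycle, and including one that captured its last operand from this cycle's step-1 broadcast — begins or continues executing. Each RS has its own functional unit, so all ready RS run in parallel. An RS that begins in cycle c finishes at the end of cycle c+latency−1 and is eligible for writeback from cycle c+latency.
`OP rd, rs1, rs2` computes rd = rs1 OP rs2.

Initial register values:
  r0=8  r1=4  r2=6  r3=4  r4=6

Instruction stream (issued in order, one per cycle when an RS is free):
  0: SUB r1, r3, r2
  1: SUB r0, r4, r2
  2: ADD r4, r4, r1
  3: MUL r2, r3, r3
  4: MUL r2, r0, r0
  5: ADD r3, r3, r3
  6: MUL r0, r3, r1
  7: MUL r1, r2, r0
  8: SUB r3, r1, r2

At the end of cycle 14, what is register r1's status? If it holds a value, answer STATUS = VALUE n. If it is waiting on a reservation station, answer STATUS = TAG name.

STATUS = TAG Mul2

  c1: issue SUB r1<-Add1  regs: r0:8,r1:Add1,r2:6,r3:4,r4:6
  c2: issue SUB r0<-Add2  regs: r0:Add2,r1:Add1,r2:6,r3:4,r4:6
  c3: issue ADD r4<-Add3  regs: r0:Add2,r1:Add1,r2:6,r3:4,r4:Add3
  c4: CDB Add1=-2; issue MUL r2<-Mul1  regs: r0:Add2,r1:-2,r2:Mul1,r3:4,r4:Add3
  c5: CDB Add2=0; issue MUL r2<-Mul2  regs: r0:0,r1:-2,r2:Mul2,r3:4,r4:Add3
  c6: issue ADD r3<-Add1  regs: r0:0,r1:-2,r2:Mul2,r3:Add1,r4:Add3
  c7: CDB Add3=4; stall  regs: r0:0,r1:-2,r2:Mul2,r3:Add1,r4:4
  c8: stall  regs: r0:0,r1:-2,r2:Mul2,r3:Add1,r4:4
  c9: CDB Add1=8; stall  regs: r0:0,r1:-2,r2:Mul2,r3:8,r4:4
  c10: CDB Mul1=16; issue MUL r0<-Mul1  regs: r0:Mul1,r1:-2,r2:Mul2,r3:8,r4:4
  c11: CDB Mul2=0; issue MUL r1<-Mul2  regs: r0:Mul1,r1:Mul2,r2:0,r3:8,r4:4
  c12: issue SUB r3<-Add1  regs: r0:Mul1,r1:Mul2,r2:0,r3:Add1,r4:4
  c13: -  regs: r0:Mul1,r1:Mul2,r2:0,r3:Add1,r4:4
  c14: -  regs: r0:Mul1,r1:Mul2,r2:0,r3:Add1,r4:4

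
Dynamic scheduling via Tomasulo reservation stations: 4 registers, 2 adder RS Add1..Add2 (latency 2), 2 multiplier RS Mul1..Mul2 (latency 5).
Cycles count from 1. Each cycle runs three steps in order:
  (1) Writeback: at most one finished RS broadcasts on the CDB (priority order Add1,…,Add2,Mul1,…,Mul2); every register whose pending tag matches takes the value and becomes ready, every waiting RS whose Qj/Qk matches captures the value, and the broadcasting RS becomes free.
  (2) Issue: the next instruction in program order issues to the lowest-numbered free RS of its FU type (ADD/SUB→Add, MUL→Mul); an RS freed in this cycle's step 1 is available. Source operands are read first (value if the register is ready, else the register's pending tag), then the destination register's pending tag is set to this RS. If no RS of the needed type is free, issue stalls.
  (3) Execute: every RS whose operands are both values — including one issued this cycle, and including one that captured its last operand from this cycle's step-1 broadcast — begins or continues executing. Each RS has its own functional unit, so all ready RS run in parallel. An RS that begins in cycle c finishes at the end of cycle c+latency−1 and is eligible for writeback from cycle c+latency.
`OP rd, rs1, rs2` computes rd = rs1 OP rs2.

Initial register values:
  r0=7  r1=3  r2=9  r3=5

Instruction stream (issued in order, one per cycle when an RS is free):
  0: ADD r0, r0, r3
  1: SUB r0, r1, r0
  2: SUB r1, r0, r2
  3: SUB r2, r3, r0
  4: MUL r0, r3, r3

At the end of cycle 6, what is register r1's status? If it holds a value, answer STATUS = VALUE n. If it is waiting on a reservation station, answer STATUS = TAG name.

STATUS = TAG Add1

  c1: issue ADD r0<-Add1  regs: r0:Add1,r1:3,r2:9,r3:5
  c2: issue SUB r0<-Add2  regs: r0:Add2,r1:3,r2:9,r3:5
  c3: CDB Add1=12; issue SUB r1<-Add1  regs: r0:Add2,r1:Add1,r2:9,r3:5
  c4: stall  regs: r0:Add2,r1:Add1,r2:9,r3:5
  c5: CDB Add2=-9; issue SUB r2<-Add2  regs: r0:-9,r1:Add1,r2:Add2,r3:5
  c6: issue MUL r0<-Mul1  regs: r0:Mul1,r1:Add1,r2:Add2,r3:5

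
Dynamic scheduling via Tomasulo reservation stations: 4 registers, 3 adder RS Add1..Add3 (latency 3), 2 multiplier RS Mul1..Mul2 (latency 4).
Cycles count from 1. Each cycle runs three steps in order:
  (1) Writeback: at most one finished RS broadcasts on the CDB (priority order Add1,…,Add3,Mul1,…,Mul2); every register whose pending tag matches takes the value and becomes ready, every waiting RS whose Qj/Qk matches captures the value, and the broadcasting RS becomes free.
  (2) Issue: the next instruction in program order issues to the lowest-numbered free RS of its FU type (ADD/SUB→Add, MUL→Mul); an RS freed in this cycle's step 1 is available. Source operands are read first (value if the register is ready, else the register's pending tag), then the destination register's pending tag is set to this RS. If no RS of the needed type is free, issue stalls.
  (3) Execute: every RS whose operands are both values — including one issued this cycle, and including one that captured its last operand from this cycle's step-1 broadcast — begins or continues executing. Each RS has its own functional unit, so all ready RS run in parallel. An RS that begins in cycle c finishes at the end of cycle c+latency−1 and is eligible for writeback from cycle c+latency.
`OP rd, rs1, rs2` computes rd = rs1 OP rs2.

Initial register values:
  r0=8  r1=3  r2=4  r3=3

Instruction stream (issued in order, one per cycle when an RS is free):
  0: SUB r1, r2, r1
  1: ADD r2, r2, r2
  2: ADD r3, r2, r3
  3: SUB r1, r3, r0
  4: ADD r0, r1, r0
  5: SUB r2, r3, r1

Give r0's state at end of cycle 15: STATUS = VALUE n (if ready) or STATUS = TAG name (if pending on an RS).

STATUS = VALUE 11

  c1: issue SUB r1<-Add1  regs: r0:8,r1:Add1,r2:4,r3:3
  c2: issue ADD r2<-Add2  regs: r0:8,r1:Add1,r2:Add2,r3:3
  c3: issue ADD r3<-Add3  regs: r0:8,r1:Add1,r2:Add2,r3:Add3
  c4: CDB Add1=1; issue SUB r1<-Add1  regs: r0:8,r1:Add1,r2:Add2,r3:Add3
  c5: CDB Add2=8; issue ADD r0<-Add2  regs: r0:Add2,r1:Add1,r2:8,r3:Add3
  c6: stall  regs: r0:Add2,r1:Add1,r2:8,r3:Add3
  c7: stall  regs: r0:Add2,r1:Add1,r2:8,r3:Add3
  c8: CDB Add3=11; issue SUB r2<-Add3  regs: r0:Add2,r1:Add1,r2:Add3,r3:11
  c9: -  regs: r0:Add2,r1:Add1,r2:Add3,r3:11
  c10: -  regs: r0:Add2,r1:Add1,r2:Add3,r3:11
  c11: CDB Add1=3  regs: r0:Add2,r1:3,r2:Add3,r3:11
  c12: -  regs: r0:Add2,r1:3,r2:Add3,r3:11
  c13: -  regs: r0:Add2,r1:3,r2:Add3,r3:11
  c14: CDB Add2=11  regs: r0:11,r1:3,r2:Add3,r3:11
  c15: CDB Add3=8  regs: r0:11,r1:3,r2:8,r3:11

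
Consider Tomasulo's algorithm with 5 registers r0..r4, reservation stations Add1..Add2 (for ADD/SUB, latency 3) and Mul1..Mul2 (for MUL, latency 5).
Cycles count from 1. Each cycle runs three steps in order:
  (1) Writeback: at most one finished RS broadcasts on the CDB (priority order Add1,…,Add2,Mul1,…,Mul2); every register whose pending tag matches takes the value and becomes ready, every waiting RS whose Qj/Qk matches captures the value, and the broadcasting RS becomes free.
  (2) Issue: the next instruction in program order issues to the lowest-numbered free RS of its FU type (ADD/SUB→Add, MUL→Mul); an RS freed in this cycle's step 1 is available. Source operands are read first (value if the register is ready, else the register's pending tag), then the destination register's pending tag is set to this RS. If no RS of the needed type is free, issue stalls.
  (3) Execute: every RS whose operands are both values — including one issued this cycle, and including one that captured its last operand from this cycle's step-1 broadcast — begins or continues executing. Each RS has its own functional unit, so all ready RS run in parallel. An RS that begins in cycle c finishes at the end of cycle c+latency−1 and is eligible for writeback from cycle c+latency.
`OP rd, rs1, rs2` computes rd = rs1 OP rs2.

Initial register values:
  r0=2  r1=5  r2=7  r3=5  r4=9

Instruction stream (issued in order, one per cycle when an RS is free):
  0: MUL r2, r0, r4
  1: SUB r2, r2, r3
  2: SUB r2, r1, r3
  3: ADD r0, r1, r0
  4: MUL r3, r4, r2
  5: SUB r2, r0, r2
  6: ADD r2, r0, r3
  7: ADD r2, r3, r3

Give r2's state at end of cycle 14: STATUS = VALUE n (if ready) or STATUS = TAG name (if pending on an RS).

STATUS = TAG Add2

  c1: issue MUL r2<-Mul1  regs: r0:2,r1:5,r2:Mul1,r3:5,r4:9
  c2: issue SUB r2<-Add1  regs: r0:2,r1:5,r2:Add1,r3:5,r4:9
  c3: issue SUB r2<-Add2  regs: r0:2,r1:5,r2:Add2,r3:5,r4:9
  c4: stall  regs: r0:2,r1:5,r2:Add2,r3:5,r4:9
  c5: stall  regs: r0:2,r1:5,r2:Add2,r3:5,r4:9
  c6: CDB Add2=0; issue ADD r0<-Add2  regs: r0:Add2,r1:5,r2:0,r3:5,r4:9
  c7: CDB Mul1=18; issue MUL r3<-Mul1  regs: r0:Add2,r1:5,r2:0,r3:Mul1,r4:9
  c8: stall  regs: r0:Add2,r1:5,r2:0,r3:Mul1,r4:9
  c9: CDB Add2=7; issue SUB r2<-Add2  regs: r0:7,r1:5,r2:Add2,r3:Mul1,r4:9
  c10: CDB Add1=13; issue ADD r2<-Add1  regs: r0:7,r1:5,r2:Add1,r3:Mul1,r4:9
  c11: stall  regs: r0:7,r1:5,r2:Add1,r3:Mul1,r4:9
  c12: CDB Add2=7; issue ADD r2<-Add2  regs: r0:7,r1:5,r2:Add2,r3:Mul1,r4:9
  c13: CDB Mul1=0  regs: r0:7,r1:5,r2:Add2,r3:0,r4:9
  c14: -  regs: r0:7,r1:5,r2:Add2,r3:0,r4:9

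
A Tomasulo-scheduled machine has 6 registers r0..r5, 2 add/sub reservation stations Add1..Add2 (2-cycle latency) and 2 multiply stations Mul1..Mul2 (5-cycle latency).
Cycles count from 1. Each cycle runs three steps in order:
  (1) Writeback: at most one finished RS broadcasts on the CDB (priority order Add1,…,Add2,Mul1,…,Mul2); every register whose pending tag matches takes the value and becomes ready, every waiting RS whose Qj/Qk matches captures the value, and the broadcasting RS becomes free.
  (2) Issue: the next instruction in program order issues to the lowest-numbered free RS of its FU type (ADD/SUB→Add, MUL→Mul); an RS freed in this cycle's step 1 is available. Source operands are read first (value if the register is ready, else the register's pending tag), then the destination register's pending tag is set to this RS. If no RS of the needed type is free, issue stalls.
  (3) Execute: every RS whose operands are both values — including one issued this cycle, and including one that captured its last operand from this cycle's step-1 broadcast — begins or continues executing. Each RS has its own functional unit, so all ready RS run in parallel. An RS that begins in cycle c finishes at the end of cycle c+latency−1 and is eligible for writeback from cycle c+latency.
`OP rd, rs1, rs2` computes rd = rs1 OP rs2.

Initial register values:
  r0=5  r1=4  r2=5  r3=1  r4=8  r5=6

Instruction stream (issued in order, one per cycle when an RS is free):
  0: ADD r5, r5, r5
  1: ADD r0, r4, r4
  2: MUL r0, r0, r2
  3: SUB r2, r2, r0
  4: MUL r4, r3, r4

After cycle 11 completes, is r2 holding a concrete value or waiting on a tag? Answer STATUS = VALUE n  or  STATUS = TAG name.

c1: issue ADD r5<-Add1 | r0:5,r1:4,r2:5,r3:1,r4:8,r5:Add1
c2: issue ADD r0<-Add2 | r0:Add2,r1:4,r2:5,r3:1,r4:8,r5:Add1
c3: CDB Add1=12; issue MUL r0<-Mul1 | r0:Mul1,r1:4,r2:5,r3:1,r4:8,r5:12
c4: CDB Add2=16; issue SUB r2<-Add1 | r0:Mul1,r1:4,r2:Add1,r3:1,r4:8,r5:12
c5: issue MUL r4<-Mul2 | r0:Mul1,r1:4,r2:Add1,r3:1,r4:Mul2,r5:12
c6: - | r0:Mul1,r1:4,r2:Add1,r3:1,r4:Mul2,r5:12
c7: - | r0:Mul1,r1:4,r2:Add1,r3:1,r4:Mul2,r5:12
c8: - | r0:Mul1,r1:4,r2:Add1,r3:1,r4:Mul2,r5:12
c9: CDB Mul1=80 | r0:80,r1:4,r2:Add1,r3:1,r4:Mul2,r5:12
c10: CDB Mul2=8 | r0:80,r1:4,r2:Add1,r3:1,r4:8,r5:12
c11: CDB Add1=-75 | r0:80,r1:4,r2:-75,r3:1,r4:8,r5:12

STATUS = VALUE -75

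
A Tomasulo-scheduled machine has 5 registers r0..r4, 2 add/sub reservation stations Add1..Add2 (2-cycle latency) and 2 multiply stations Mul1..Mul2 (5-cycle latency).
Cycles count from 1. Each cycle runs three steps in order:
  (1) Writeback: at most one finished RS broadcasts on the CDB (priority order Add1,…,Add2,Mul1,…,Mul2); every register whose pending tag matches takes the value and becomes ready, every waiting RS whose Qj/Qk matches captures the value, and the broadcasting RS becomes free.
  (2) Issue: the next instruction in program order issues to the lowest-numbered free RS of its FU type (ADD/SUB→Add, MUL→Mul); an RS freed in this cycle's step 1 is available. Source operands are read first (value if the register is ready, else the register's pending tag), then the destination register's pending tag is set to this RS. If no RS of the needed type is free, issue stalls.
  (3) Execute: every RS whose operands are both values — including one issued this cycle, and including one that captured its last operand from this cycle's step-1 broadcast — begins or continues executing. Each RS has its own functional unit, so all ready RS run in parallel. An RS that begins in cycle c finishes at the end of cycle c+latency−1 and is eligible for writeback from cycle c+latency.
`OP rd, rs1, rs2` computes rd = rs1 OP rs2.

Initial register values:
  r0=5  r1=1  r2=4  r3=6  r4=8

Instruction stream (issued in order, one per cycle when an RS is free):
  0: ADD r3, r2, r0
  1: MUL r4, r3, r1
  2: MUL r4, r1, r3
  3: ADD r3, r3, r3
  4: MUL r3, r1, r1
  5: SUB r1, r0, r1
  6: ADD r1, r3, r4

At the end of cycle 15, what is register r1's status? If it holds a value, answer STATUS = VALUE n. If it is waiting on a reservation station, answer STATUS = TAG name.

c1: issue ADD r3<-Add1 | r0:5,r1:1,r2:4,r3:Add1,r4:8
c2: issue MUL r4<-Mul1 | r0:5,r1:1,r2:4,r3:Add1,r4:Mul1
c3: CDB Add1=9; issue MUL r4<-Mul2 | r0:5,r1:1,r2:4,r3:9,r4:Mul2
c4: issue ADD r3<-Add1 | r0:5,r1:1,r2:4,r3:Add1,r4:Mul2
c5: stall | r0:5,r1:1,r2:4,r3:Add1,r4:Mul2
c6: CDB Add1=18; stall | r0:5,r1:1,r2:4,r3:18,r4:Mul2
c7: stall | r0:5,r1:1,r2:4,r3:18,r4:Mul2
c8: CDB Mul1=9; issue MUL r3<-Mul1 | r0:5,r1:1,r2:4,r3:Mul1,r4:Mul2
c9: CDB Mul2=9; issue SUB r1<-Add1 | r0:5,r1:Add1,r2:4,r3:Mul1,r4:9
c10: issue ADD r1<-Add2 | r0:5,r1:Add2,r2:4,r3:Mul1,r4:9
c11: CDB Add1=4 | r0:5,r1:Add2,r2:4,r3:Mul1,r4:9
c12: - | r0:5,r1:Add2,r2:4,r3:Mul1,r4:9
c13: CDB Mul1=1 | r0:5,r1:Add2,r2:4,r3:1,r4:9
c14: - | r0:5,r1:Add2,r2:4,r3:1,r4:9
c15: CDB Add2=10 | r0:5,r1:10,r2:4,r3:1,r4:9

STATUS = VALUE 10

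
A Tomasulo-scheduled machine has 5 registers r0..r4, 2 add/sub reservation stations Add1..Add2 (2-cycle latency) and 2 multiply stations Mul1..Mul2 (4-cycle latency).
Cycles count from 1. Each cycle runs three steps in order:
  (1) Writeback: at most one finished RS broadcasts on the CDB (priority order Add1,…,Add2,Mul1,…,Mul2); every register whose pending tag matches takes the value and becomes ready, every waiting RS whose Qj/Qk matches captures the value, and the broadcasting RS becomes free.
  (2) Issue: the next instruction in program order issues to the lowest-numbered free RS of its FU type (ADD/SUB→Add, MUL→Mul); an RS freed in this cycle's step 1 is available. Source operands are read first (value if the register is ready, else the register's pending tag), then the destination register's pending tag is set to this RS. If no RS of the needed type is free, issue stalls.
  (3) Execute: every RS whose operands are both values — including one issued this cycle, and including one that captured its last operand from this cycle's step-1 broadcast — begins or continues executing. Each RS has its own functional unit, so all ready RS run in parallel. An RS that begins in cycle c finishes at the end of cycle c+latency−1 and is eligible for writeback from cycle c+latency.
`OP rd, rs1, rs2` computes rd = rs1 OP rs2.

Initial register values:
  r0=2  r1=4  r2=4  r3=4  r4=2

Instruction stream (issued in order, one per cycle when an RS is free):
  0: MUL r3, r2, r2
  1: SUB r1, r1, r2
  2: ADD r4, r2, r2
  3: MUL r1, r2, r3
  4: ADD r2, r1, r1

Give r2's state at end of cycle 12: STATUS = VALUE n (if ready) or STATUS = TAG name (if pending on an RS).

STATUS = VALUE 128

c1: issue MUL r3<-Mul1 | r0:2,r1:4,r2:4,r3:Mul1,r4:2
c2: issue SUB r1<-Add1 | r0:2,r1:Add1,r2:4,r3:Mul1,r4:2
c3: issue ADD r4<-Add2 | r0:2,r1:Add1,r2:4,r3:Mul1,r4:Add2
c4: CDB Add1=0; issue MUL r1<-Mul2 | r0:2,r1:Mul2,r2:4,r3:Mul1,r4:Add2
c5: CDB Add2=8; issue ADD r2<-Add1 | r0:2,r1:Mul2,r2:Add1,r3:Mul1,r4:8
c6: CDB Mul1=16 | r0:2,r1:Mul2,r2:Add1,r3:16,r4:8
c7: - | r0:2,r1:Mul2,r2:Add1,r3:16,r4:8
c8: - | r0:2,r1:Mul2,r2:Add1,r3:16,r4:8
c9: - | r0:2,r1:Mul2,r2:Add1,r3:16,r4:8
c10: CDB Mul2=64 | r0:2,r1:64,r2:Add1,r3:16,r4:8
c11: - | r0:2,r1:64,r2:Add1,r3:16,r4:8
c12: CDB Add1=128 | r0:2,r1:64,r2:128,r3:16,r4:8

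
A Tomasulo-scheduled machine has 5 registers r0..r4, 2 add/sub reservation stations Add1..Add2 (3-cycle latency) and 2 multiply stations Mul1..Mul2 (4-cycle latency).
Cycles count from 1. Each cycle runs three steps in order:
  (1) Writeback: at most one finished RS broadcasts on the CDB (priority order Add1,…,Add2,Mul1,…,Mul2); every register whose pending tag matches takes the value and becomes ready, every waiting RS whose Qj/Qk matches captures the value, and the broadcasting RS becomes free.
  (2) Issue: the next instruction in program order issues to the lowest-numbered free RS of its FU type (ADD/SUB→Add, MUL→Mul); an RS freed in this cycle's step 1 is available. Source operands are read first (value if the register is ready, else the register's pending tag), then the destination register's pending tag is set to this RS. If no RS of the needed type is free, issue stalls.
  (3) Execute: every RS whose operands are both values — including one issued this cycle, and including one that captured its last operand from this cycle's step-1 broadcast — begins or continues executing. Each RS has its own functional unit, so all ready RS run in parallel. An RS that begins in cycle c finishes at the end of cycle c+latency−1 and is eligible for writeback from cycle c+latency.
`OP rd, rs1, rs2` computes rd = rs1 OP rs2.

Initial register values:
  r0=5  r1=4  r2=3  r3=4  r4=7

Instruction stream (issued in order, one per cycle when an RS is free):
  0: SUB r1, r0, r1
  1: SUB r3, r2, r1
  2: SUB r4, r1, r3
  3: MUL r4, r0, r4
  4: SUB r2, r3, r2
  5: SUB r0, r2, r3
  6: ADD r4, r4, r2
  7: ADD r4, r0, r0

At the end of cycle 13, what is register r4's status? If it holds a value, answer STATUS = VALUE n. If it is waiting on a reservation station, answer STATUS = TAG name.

  c1: issue SUB r1<-Add1  regs: r0:5,r1:Add1,r2:3,r3:4,r4:7
  c2: issue SUB r3<-Add2  regs: r0:5,r1:Add1,r2:3,r3:Add2,r4:7
  c3: stall  regs: r0:5,r1:Add1,r2:3,r3:Add2,r4:7
  c4: CDB Add1=1; issue SUB r4<-Add1  regs: r0:5,r1:1,r2:3,r3:Add2,r4:Add1
  c5: issue MUL r4<-Mul1  regs: r0:5,r1:1,r2:3,r3:Add2,r4:Mul1
  c6: stall  regs: r0:5,r1:1,r2:3,r3:Add2,r4:Mul1
  c7: CDB Add2=2; issue SUB r2<-Add2  regs: r0:5,r1:1,r2:Add2,r3:2,r4:Mul1
  c8: stall  regs: r0:5,r1:1,r2:Add2,r3:2,r4:Mul1
  c9: stall  regs: r0:5,r1:1,r2:Add2,r3:2,r4:Mul1
  c10: CDB Add1=-1; issue SUB r0<-Add1  regs: r0:Add1,r1:1,r2:Add2,r3:2,r4:Mul1
  c11: CDB Add2=-1; issue ADD r4<-Add2  regs: r0:Add1,r1:1,r2:-1,r3:2,r4:Add2
  c12: stall  regs: r0:Add1,r1:1,r2:-1,r3:2,r4:Add2
  c13: stall  regs: r0:Add1,r1:1,r2:-1,r3:2,r4:Add2

STATUS = TAG Add2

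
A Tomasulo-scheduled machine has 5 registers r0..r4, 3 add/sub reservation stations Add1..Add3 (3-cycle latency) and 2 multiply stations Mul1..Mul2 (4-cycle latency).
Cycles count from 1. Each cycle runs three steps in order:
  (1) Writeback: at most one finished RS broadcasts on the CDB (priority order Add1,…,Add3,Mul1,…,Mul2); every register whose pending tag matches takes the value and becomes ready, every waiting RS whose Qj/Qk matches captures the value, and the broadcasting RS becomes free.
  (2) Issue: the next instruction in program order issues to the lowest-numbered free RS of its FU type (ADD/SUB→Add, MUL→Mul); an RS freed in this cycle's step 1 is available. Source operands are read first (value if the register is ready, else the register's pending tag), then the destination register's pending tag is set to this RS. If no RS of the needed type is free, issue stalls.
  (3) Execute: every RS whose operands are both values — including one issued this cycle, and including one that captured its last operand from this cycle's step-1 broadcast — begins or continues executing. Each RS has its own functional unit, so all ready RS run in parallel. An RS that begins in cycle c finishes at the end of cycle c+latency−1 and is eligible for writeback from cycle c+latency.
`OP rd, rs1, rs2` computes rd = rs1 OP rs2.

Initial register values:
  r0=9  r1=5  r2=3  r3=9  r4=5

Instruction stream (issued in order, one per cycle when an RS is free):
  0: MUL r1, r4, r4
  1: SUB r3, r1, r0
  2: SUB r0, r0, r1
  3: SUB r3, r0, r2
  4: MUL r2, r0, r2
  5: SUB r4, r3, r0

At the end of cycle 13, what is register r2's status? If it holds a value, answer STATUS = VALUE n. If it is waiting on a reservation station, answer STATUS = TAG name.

STATUS = VALUE -48

  c1: issue MUL r1<-Mul1  regs: r0:9,r1:Mul1,r2:3,r3:9,r4:5
  c2: issue SUB r3<-Add1  regs: r0:9,r1:Mul1,r2:3,r3:Add1,r4:5
  c3: issue SUB r0<-Add2  regs: r0:Add2,r1:Mul1,r2:3,r3:Add1,r4:5
  c4: issue SUB r3<-Add3  regs: r0:Add2,r1:Mul1,r2:3,r3:Add3,r4:5
  c5: CDB Mul1=25; issue MUL r2<-Mul1  regs: r0:Add2,r1:25,r2:Mul1,r3:Add3,r4:5
  c6: stall  regs: r0:Add2,r1:25,r2:Mul1,r3:Add3,r4:5
  c7: stall  regs: r0:Add2,r1:25,r2:Mul1,r3:Add3,r4:5
  c8: CDB Add1=16; issue SUB r4<-Add1  regs: r0:Add2,r1:25,r2:Mul1,r3:Add3,r4:Add1
  c9: CDB Add2=-16  regs: r0:-16,r1:25,r2:Mul1,r3:Add3,r4:Add1
  c10: -  regs: r0:-16,r1:25,r2:Mul1,r3:Add3,r4:Add1
  c11: -  regs: r0:-16,r1:25,r2:Mul1,r3:Add3,r4:Add1
  c12: CDB Add3=-19  regs: r0:-16,r1:25,r2:Mul1,r3:-19,r4:Add1
  c13: CDB Mul1=-48  regs: r0:-16,r1:25,r2:-48,r3:-19,r4:Add1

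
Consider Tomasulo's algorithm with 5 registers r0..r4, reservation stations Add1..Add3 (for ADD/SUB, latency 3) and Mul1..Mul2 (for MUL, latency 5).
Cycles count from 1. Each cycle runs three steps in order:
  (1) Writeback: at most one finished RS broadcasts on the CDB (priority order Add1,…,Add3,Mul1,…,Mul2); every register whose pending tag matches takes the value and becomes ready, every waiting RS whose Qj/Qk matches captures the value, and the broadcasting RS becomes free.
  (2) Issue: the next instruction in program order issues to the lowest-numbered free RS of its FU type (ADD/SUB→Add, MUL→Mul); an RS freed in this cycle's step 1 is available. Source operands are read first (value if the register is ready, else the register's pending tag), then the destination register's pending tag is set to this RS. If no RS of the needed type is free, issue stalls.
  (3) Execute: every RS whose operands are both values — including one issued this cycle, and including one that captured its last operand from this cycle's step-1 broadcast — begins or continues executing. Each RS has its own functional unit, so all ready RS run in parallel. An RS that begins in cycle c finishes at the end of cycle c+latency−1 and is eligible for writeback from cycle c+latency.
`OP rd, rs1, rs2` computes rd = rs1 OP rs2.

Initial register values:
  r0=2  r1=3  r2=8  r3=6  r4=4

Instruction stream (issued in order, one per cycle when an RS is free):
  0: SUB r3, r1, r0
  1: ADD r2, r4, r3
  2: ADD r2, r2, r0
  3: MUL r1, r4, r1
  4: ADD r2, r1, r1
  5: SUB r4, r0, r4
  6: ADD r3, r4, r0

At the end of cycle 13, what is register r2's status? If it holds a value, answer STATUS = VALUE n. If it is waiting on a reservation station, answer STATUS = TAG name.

STATUS = VALUE 24

  c1: issue SUB r3<-Add1  regs: r0:2,r1:3,r2:8,r3:Add1,r4:4
  c2: issue ADD r2<-Add2  regs: r0:2,r1:3,r2:Add2,r3:Add1,r4:4
  c3: issue ADD r2<-Add3  regs: r0:2,r1:3,r2:Add3,r3:Add1,r4:4
  c4: CDB Add1=1; issue MUL r1<-Mul1  regs: r0:2,r1:Mul1,r2:Add3,r3:1,r4:4
  c5: issue ADD r2<-Add1  regs: r0:2,r1:Mul1,r2:Add1,r3:1,r4:4
  c6: stall  regs: r0:2,r1:Mul1,r2:Add1,r3:1,r4:4
  c7: CDB Add2=5; issue SUB r4<-Add2  regs: r0:2,r1:Mul1,r2:Add1,r3:1,r4:Add2
  c8: stall  regs: r0:2,r1:Mul1,r2:Add1,r3:1,r4:Add2
  c9: CDB Mul1=12; stall  regs: r0:2,r1:12,r2:Add1,r3:1,r4:Add2
  c10: CDB Add2=-2; issue ADD r3<-Add2  regs: r0:2,r1:12,r2:Add1,r3:Add2,r4:-2
  c11: CDB Add3=7  regs: r0:2,r1:12,r2:Add1,r3:Add2,r4:-2
  c12: CDB Add1=24  regs: r0:2,r1:12,r2:24,r3:Add2,r4:-2
  c13: CDB Add2=0  regs: r0:2,r1:12,r2:24,r3:0,r4:-2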